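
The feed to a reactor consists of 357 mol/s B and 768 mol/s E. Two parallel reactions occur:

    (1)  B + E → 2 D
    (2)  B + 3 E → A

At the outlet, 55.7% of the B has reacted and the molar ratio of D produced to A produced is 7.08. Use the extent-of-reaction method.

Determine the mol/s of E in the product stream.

Conversion of B: B consumed = 0.557 × 357 = 198.8 mol/s = 1ξ₁ + 1ξ₂.
Selectivity: 2ξ₁ / (1ξ₂) = 7.08 → ξ₁ = 3.54 ξ₂.
Substitute: (1·3.54 + 1) ξ₂ = 198.8 → ξ₂ = 43.8 mol/s, ξ₁ = 155 mol/s.
Outlet amounts (n = n₀ + Σ ν·ξ):
  B: 357 − 1(155) − 1(43.8) = 158.2
  E: 768 − 1(155) − 3(43.8) = 481.6
  D: 0 + 2(155) = 310.1
  A: 0 + 1(43.8) = 43.8

482 mol/s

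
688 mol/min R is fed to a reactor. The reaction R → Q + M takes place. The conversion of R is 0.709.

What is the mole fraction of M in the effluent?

R reacted = 0.709 × 688 = 487.8 mol/min; ν_R = −1, so ξ = 487.8/1 = 487.8 mol/min.
Outlet amounts (n = n₀ + ν ξ):
  R: 688 − 1(487.8) = 200.2
  Q: 0 + 1(487.8) = 487.8
  M: 0 + 1(487.8) = 487.8
Total out = 1176 mol/min; y_M = 487.8 / 1176 = 0.4149.

0.415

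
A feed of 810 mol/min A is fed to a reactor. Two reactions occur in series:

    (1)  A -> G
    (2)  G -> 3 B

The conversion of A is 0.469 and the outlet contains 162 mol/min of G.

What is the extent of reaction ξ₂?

Conversion of A: A consumed = 1ξ₁ = 0.469 × 810 → ξ₁ = 379.9 mol/min.
G balance: n_G = 0 + 1ξ₁ − 1ξ₂ = 162 → ξ₂ = (1·379.9 − 162)/1 = 217.9 mol/min.
Outlet amounts (n = n₀ + Σ ν·ξ):
  A: 810 − 1(379.9) = 430.1
  G: 0 + 1(379.9) − 1(217.9) = 162
  B: 0 + 3(217.9) = 653.7

ξ₂ = 218 mol/min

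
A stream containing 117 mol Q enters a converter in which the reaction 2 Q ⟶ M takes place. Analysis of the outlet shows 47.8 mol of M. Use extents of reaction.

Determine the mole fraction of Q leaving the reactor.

For M: n = n₀ + 1ξ → 47.8 = 0 + 1ξ, giving ξ = 47.8 mol.
Outlet amounts (n = n₀ + ν ξ):
  Q: 117 − 2(47.8) = 21.4
  M: 0 + 1(47.8) = 47.8
Total out = 69.2 mol; y_Q = 21.4 / 69.2 = 0.3092.

0.309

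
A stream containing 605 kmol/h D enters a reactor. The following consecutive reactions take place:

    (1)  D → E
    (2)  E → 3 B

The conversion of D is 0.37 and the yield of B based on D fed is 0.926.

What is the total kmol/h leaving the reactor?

978 kmol/h

Conversion of D: D consumed = 1ξ₁ = 0.37 × 605 → ξ₁ = 223.8 kmol/h.
Yield of B: 3ξ₂ / 605 = 0.926 → ξ₂ = 186.7 kmol/h.
Outlet amounts (n = n₀ + Σ ν·ξ):
  D: 605 − 1(223.8) = 381.1
  E: 0 + 1(223.8) − 1(186.7) = 37.11
  B: 0 + 3(186.7) = 560.2
Total out = 381.1 + 37.11 + 560.2 = 978.5 kmol/h.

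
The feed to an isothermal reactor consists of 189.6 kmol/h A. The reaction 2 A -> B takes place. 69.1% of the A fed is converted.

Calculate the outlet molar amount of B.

A reacted = 0.691 × 189.6 = 131 kmol/h; ν_A = −2, so ξ = 131/2 = 65.51 kmol/h.
Outlet amounts (n = n₀ + ν ξ):
  A: 189.6 − 2(65.51) = 58.59
  B: 0 + 1(65.51) = 65.51

65.5 kmol/h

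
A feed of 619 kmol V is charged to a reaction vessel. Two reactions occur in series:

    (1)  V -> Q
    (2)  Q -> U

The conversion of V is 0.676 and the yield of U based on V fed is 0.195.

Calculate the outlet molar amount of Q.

Conversion of V: V consumed = 1ξ₁ = 0.676 × 619 → ξ₁ = 418.4 kmol.
Yield of U: 1ξ₂ / 619 = 0.195 → ξ₂ = 120.7 kmol.
Outlet amounts (n = n₀ + Σ ν·ξ):
  V: 619 − 1(418.4) = 200.6
  Q: 0 + 1(418.4) − 1(120.7) = 297.7
  U: 0 + 1(120.7) = 120.7

298 kmol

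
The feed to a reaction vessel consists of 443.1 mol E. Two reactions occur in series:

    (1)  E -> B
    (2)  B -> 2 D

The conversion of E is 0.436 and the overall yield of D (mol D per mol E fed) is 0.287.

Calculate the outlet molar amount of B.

130 mol

Conversion of E: E consumed = 1ξ₁ = 0.436 × 443.1 → ξ₁ = 193.2 mol.
Yield of D: 2ξ₂ / 443.1 = 0.287 → ξ₂ = 63.58 mol.
Outlet amounts (n = n₀ + Σ ν·ξ):
  E: 443.1 − 1(193.2) = 249.9
  B: 0 + 1(193.2) − 1(63.58) = 129.6
  D: 0 + 2(63.58) = 127.2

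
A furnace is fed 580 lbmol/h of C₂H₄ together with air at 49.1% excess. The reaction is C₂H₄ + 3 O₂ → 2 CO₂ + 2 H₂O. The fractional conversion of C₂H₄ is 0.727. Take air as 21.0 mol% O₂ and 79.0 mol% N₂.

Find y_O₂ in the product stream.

Stoichiometric O₂ = 3 × 580 = 1740 lbmol/h; O₂ fed = 1740 × 1.491 = 2594 lbmol/h.
N₂ fed = 2594 × 79/21 = 9760 lbmol/h.
Fuel reacted = 0.727 × 580 → ξ = 421.7 lbmol/h.
Outlet (n = n₀ + ν ξ):
  C₂H₄: 580 − 1(421.7) = 158.3
  O₂: 2594 − 3(421.7) = 1329
  N₂: 9760 (inert)
  CO₂: 0 + 2(421.7) = 843.3
  H₂O: 0 + 2(421.7) = 843.3
Total out = 12930 lbmol/h; y_O₂ = 1329 / 12930 = 0.1028.

0.103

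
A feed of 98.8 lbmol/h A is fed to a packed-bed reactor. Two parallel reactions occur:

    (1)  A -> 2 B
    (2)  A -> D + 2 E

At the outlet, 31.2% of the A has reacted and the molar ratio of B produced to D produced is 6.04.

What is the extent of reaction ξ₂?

Conversion of A: A consumed = 0.312 × 98.8 = 30.83 lbmol/h = 1ξ₁ + 1ξ₂.
Selectivity: 2ξ₁ / (1ξ₂) = 6.04 → ξ₁ = 3.02 ξ₂.
Substitute: (1·3.02 + 1) ξ₂ = 30.83 → ξ₂ = 7.668 lbmol/h, ξ₁ = 23.16 lbmol/h.
Outlet amounts (n = n₀ + Σ ν·ξ):
  A: 98.8 − 1(23.16) − 1(7.668) = 67.97
  B: 0 + 2(23.16) = 46.32
  D: 0 + 1(7.668) = 7.668
  E: 0 + 2(7.668) = 15.34

ξ₂ = 7.67 lbmol/h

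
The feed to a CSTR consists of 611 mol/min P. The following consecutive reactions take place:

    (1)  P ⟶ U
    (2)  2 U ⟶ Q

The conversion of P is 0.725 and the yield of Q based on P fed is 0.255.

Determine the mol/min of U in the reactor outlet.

Conversion of P: P consumed = 1ξ₁ = 0.725 × 611 → ξ₁ = 443 mol/min.
Yield of Q: 1ξ₂ / 611 = 0.255 → ξ₂ = 155.8 mol/min.
Outlet amounts (n = n₀ + Σ ν·ξ):
  P: 611 − 1(443) = 168
  U: 0 + 1(443) − 2(155.8) = 131.4
  Q: 0 + 1(155.8) = 155.8

131 mol/min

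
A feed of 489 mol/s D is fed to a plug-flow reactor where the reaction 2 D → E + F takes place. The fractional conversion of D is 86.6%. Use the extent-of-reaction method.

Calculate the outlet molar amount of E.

212 mol/s

D reacted = 0.866 × 489 = 423.5 mol/s; ν_D = −2, so ξ = 423.5/2 = 211.7 mol/s.
Outlet amounts (n = n₀ + ν ξ):
  D: 489 − 2(211.7) = 65.53
  E: 0 + 1(211.7) = 211.7
  F: 0 + 1(211.7) = 211.7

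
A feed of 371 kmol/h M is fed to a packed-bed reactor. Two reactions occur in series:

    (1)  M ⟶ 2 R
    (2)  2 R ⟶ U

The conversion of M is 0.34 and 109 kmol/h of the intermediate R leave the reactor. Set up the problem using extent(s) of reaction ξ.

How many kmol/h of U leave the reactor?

71.6 kmol/h

Conversion of M: M consumed = 1ξ₁ = 0.34 × 371 → ξ₁ = 126.1 kmol/h.
R balance: n_R = 0 + 2ξ₁ − 2ξ₂ = 109 → ξ₂ = (2·126.1 − 109)/2 = 71.64 kmol/h.
Outlet amounts (n = n₀ + Σ ν·ξ):
  M: 371 − 1(126.1) = 244.9
  R: 0 + 2(126.1) − 2(71.64) = 109
  U: 0 + 1(71.64) = 71.64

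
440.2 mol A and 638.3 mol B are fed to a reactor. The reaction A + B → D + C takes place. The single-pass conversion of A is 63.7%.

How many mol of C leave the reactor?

280 mol

A reacted = 0.637 × 440.2 = 280.4 mol; ν_A = −1, so ξ = 280.4/1 = 280.4 mol.
Outlet amounts (n = n₀ + ν ξ):
  A: 440.2 − 1(280.4) = 159.8
  B: 638.3 − 1(280.4) = 357.9
  D: 0 + 1(280.4) = 280.4
  C: 0 + 1(280.4) = 280.4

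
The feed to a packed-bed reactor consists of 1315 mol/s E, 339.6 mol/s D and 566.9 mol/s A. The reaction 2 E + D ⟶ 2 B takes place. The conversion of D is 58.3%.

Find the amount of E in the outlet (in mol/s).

919 mol/s

D reacted = 0.583 × 339.6 = 198 mol/s; ν_D = −1, so ξ = 198/1 = 198 mol/s.
Outlet amounts (n = n₀ + ν ξ):
  E: 1315 − 2(198) = 919
  D: 339.6 − 1(198) = 141.6
  B: 0 + 2(198) = 396
  A: 566.9 (inert)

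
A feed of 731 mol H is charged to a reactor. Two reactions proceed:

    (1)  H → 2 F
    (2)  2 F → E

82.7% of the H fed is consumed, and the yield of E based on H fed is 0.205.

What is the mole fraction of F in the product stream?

0.767

Conversion of H: H consumed = 1ξ₁ = 0.827 × 731 → ξ₁ = 604.5 mol.
Yield of E: 1ξ₂ / 731 = 0.205 → ξ₂ = 149.9 mol.
Outlet amounts (n = n₀ + Σ ν·ξ):
  H: 731 − 1(604.5) = 126.5
  F: 0 + 2(604.5) − 2(149.9) = 909.4
  E: 0 + 1(149.9) = 149.9
Total out = 1186 mol; y_F = 909.4 / 1186 = 0.767.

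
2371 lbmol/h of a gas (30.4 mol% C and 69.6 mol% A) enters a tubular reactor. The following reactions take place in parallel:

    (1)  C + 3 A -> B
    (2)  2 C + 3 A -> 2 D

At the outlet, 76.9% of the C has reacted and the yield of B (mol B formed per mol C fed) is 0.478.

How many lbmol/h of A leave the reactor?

Yield of B: 1ξ₁ / 720.8 = 0.478 → ξ₁ = 344.5 lbmol/h.
Conversion of C: 1ξ₁ + 2ξ₂ = 0.769 × 720.8 = 554.3 → ξ₂ = 104.9 lbmol/h.
Outlet amounts (n = n₀ + Σ ν·ξ):
  C: 720.8 − 1(344.5) − 2(104.9) = 166.5
  A: 1650 − 3(344.5) − 3(104.9) = 302
  B: 0 + 1(344.5) = 344.5
  D: 0 + 2(104.9) = 209.7

302 lbmol/h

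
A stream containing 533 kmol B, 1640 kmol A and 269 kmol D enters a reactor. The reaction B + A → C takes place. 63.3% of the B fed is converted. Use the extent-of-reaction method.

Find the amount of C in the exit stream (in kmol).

337 kmol

B reacted = 0.633 × 533 = 337.4 kmol; ν_B = −1, so ξ = 337.4/1 = 337.4 kmol.
Outlet amounts (n = n₀ + ν ξ):
  B: 533 − 1(337.4) = 195.6
  A: 1640 − 1(337.4) = 1303
  C: 0 + 1(337.4) = 337.4
  D: 269 (inert)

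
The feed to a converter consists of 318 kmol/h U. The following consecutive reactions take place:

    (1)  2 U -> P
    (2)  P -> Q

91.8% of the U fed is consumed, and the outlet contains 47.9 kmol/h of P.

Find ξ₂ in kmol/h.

ξ₂ = 98.1 kmol/h

Conversion of U: U consumed = 2ξ₁ = 0.918 × 318 → ξ₁ = 146 kmol/h.
P balance: n_P = 0 + 1ξ₁ − 1ξ₂ = 47.9 → ξ₂ = (1·146 − 47.9)/1 = 98.06 kmol/h.
Outlet amounts (n = n₀ + Σ ν·ξ):
  U: 318 − 2(146) = 26.08
  P: 0 + 1(146) − 1(98.06) = 47.9
  Q: 0 + 1(98.06) = 98.06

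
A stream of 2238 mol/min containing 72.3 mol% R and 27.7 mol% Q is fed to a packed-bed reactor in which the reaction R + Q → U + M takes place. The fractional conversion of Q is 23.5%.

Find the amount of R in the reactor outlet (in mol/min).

1470 mol/min

Q reacted = 0.235 × 619.9 = 145.7 mol/min; ν_Q = −1, so ξ = 145.7/1 = 145.7 mol/min.
Outlet amounts (n = n₀ + ν ξ):
  R: 1618 − 1(145.7) = 1472
  Q: 619.9 − 1(145.7) = 474.2
  U: 0 + 1(145.7) = 145.7
  M: 0 + 1(145.7) = 145.7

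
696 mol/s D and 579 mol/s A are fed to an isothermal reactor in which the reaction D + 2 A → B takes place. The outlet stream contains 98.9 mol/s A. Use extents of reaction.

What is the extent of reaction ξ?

ξ = 240 mol/s

For A: n = n₀ − 2ξ → 98.9 = 579 − 2ξ, giving ξ = 240.1 mol/s.
Outlet amounts (n = n₀ + ν ξ):
  D: 696 − 1(240.1) = 455.9
  A: 579 − 2(240.1) = 98.9
  B: 0 + 1(240.1) = 240.1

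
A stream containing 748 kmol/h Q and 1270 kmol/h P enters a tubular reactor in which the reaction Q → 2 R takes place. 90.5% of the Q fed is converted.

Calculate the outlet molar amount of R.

1350 kmol/h

Q reacted = 0.905 × 748 = 676.9 kmol/h; ν_Q = −1, so ξ = 676.9/1 = 676.9 kmol/h.
Outlet amounts (n = n₀ + ν ξ):
  Q: 748 − 1(676.9) = 71.06
  R: 0 + 2(676.9) = 1354
  P: 1270 (inert)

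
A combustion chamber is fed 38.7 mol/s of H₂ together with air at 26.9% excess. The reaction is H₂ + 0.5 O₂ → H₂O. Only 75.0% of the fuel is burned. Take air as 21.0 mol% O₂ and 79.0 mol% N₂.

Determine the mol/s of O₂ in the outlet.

10 mol/s

Stoichiometric O₂ = 0.5 × 38.7 = 19.35 mol/s; O₂ fed = 19.35 × 1.269 = 24.56 mol/s.
N₂ fed = 24.56 × 79/21 = 92.37 mol/s.
Fuel reacted = 0.75 × 38.7 → ξ = 29.03 mol/s.
Outlet (n = n₀ + ν ξ):
  H₂: 38.7 − 1(29.03) = 9.675
  O₂: 24.56 − 0.5(29.03) = 10.04
  N₂: 92.37 (inert)
  H₂O: 0 + 1(29.03) = 29.03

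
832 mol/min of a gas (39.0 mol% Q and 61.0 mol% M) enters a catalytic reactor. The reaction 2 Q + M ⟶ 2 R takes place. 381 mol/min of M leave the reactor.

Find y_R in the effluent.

0.359

For M: n = n₀ − 1ξ → 381 = 507.5 − 1ξ, giving ξ = 126.5 mol/min.
Outlet amounts (n = n₀ + ν ξ):
  Q: 324.5 − 2(126.5) = 71.44
  M: 507.5 − 1(126.5) = 381
  R: 0 + 2(126.5) = 253
Total out = 705.5 mol/min; y_R = 253 / 705.5 = 0.3587.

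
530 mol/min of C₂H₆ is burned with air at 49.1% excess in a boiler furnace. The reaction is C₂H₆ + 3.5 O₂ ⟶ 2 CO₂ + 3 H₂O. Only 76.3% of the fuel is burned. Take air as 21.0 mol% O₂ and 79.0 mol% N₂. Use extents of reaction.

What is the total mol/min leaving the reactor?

Stoichiometric O₂ = 3.5 × 530 = 1855 mol/min; O₂ fed = 1855 × 1.491 = 2766 mol/min.
N₂ fed = 2766 × 79/21 = 10400 mol/min.
Fuel reacted = 0.763 × 530 → ξ = 404.4 mol/min.
Outlet (n = n₀ + ν ξ):
  C₂H₆: 530 − 1(404.4) = 125.6
  O₂: 2766 − 3.5(404.4) = 1350
  N₂: 10400 (inert)
  CO₂: 0 + 2(404.4) = 808.8
  H₂O: 0 + 3(404.4) = 1213
Total out = 125.6 + 1350 + 10400 + 808.8 + 1213 = 13900 mol/min.

13900 mol/min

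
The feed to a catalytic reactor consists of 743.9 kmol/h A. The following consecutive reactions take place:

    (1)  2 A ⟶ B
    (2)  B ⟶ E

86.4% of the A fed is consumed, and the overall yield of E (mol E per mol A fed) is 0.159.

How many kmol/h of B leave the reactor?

203 kmol/h

Conversion of A: A consumed = 2ξ₁ = 0.864 × 743.9 → ξ₁ = 321.4 kmol/h.
Yield of E: 1ξ₂ / 743.9 = 0.159 → ξ₂ = 118.3 kmol/h.
Outlet amounts (n = n₀ + Σ ν·ξ):
  A: 743.9 − 2(321.4) = 101.2
  B: 0 + 1(321.4) − 1(118.3) = 203.1
  E: 0 + 1(118.3) = 118.3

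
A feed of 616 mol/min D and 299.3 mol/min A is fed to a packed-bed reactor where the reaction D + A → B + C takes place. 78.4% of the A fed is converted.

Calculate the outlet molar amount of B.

A reacted = 0.784 × 299.3 = 234.7 mol/min; ν_A = −1, so ξ = 234.7/1 = 234.7 mol/min.
Outlet amounts (n = n₀ + ν ξ):
  D: 616 − 1(234.7) = 381.3
  A: 299.3 − 1(234.7) = 64.65
  B: 0 + 1(234.7) = 234.7
  C: 0 + 1(234.7) = 234.7

235 mol/min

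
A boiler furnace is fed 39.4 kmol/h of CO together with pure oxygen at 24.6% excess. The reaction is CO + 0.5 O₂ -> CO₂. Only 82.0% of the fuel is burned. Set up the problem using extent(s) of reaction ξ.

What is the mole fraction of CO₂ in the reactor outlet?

0.676

Stoichiometric O₂ = 0.5 × 39.4 = 19.7 kmol/h; O₂ fed = 19.7 × 1.246 = 24.55 kmol/h.
Fuel reacted = 0.82 × 39.4 → ξ = 32.31 kmol/h.
Outlet (n = n₀ + ν ξ):
  CO: 39.4 − 1(32.31) = 7.092
  O₂: 24.55 − 0.5(32.31) = 8.392
  CO₂: 0 + 1(32.31) = 32.31
Total out = 47.79 kmol/h; y_CO₂ = 32.31 / 47.79 = 0.676.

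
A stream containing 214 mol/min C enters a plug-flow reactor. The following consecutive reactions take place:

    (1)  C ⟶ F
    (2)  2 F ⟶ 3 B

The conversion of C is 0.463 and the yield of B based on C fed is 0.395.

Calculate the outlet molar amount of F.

42.7 mol/min

Conversion of C: C consumed = 1ξ₁ = 0.463 × 214 → ξ₁ = 99.08 mol/min.
Yield of B: 3ξ₂ / 214 = 0.395 → ξ₂ = 28.18 mol/min.
Outlet amounts (n = n₀ + Σ ν·ξ):
  C: 214 − 1(99.08) = 114.9
  F: 0 + 1(99.08) − 2(28.18) = 42.73
  B: 0 + 3(28.18) = 84.53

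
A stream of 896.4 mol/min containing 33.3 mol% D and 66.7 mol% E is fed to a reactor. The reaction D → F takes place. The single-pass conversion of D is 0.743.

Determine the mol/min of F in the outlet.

D reacted = 0.743 × 298.5 = 221.8 mol/min; ν_D = −1, so ξ = 221.8/1 = 221.8 mol/min.
Outlet amounts (n = n₀ + ν ξ):
  D: 298.5 − 1(221.8) = 76.71
  F: 0 + 1(221.8) = 221.8
  E: 597.9 (inert)

222 mol/min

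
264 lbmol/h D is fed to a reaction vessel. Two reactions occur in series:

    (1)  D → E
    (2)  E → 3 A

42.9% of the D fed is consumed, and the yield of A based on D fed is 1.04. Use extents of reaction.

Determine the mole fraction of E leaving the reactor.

0.0486

Conversion of D: D consumed = 1ξ₁ = 0.429 × 264 → ξ₁ = 113.3 lbmol/h.
Yield of A: 3ξ₂ / 264 = 1.04 → ξ₂ = 91.52 lbmol/h.
Outlet amounts (n = n₀ + Σ ν·ξ):
  D: 264 − 1(113.3) = 150.7
  E: 0 + 1(113.3) − 1(91.52) = 21.74
  A: 0 + 3(91.52) = 274.6
Total out = 447 lbmol/h; y_E = 21.74 / 447 = 0.04862.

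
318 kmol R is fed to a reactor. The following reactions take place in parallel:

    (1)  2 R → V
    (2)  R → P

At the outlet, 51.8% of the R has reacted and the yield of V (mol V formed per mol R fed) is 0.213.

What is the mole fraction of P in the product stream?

Yield of V: 1ξ₁ / 318 = 0.213 → ξ₁ = 67.73 kmol.
Conversion of R: 2ξ₁ + 1ξ₂ = 0.518 × 318 = 164.7 → ξ₂ = 29.26 kmol.
Outlet amounts (n = n₀ + Σ ν·ξ):
  R: 318 − 2(67.73) − 1(29.26) = 153.3
  V: 0 + 1(67.73) = 67.73
  P: 0 + 1(29.26) = 29.26
Total out = 250.3 kmol; y_P = 29.26 / 250.3 = 0.1169.

0.117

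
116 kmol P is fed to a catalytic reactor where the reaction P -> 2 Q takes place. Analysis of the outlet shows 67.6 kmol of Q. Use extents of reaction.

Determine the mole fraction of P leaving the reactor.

0.549

For Q: n = n₀ + 2ξ → 67.6 = 0 + 2ξ, giving ξ = 33.8 kmol.
Outlet amounts (n = n₀ + ν ξ):
  P: 116 − 1(33.8) = 82.2
  Q: 0 + 2(33.8) = 67.6
Total out = 149.8 kmol; y_P = 82.2 / 149.8 = 0.5487.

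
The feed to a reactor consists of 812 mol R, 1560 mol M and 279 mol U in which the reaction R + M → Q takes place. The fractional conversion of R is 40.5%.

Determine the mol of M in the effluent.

1230 mol

R reacted = 0.405 × 812 = 328.9 mol; ν_R = −1, so ξ = 328.9/1 = 328.9 mol.
Outlet amounts (n = n₀ + ν ξ):
  R: 812 − 1(328.9) = 483.1
  M: 1560 − 1(328.9) = 1231
  Q: 0 + 1(328.9) = 328.9
  U: 279 (inert)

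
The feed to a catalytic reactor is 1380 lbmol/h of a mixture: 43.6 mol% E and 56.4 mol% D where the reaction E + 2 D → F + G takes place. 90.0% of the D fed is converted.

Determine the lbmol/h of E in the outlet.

D reacted = 0.9 × 778.3 = 700.5 lbmol/h; ν_D = −2, so ξ = 700.5/2 = 350.2 lbmol/h.
Outlet amounts (n = n₀ + ν ξ):
  E: 601.7 − 1(350.2) = 251.4
  D: 778.3 − 2(350.2) = 77.83
  F: 0 + 1(350.2) = 350.2
  G: 0 + 1(350.2) = 350.2

251 lbmol/h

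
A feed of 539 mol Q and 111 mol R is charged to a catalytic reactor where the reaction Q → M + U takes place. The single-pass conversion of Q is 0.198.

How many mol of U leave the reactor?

107 mol

Q reacted = 0.198 × 539 = 106.7 mol; ν_Q = −1, so ξ = 106.7/1 = 106.7 mol.
Outlet amounts (n = n₀ + ν ξ):
  Q: 539 − 1(106.7) = 432.3
  M: 0 + 1(106.7) = 106.7
  U: 0 + 1(106.7) = 106.7
  R: 111 (inert)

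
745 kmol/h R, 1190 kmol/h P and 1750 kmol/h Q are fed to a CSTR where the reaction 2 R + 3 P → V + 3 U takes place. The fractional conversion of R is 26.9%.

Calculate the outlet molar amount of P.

R reacted = 0.269 × 745 = 200.4 kmol/h; ν_R = −2, so ξ = 200.4/2 = 100.2 kmol/h.
Outlet amounts (n = n₀ + ν ξ):
  R: 745 − 2(100.2) = 544.6
  P: 1190 − 3(100.2) = 889.4
  V: 0 + 1(100.2) = 100.2
  U: 0 + 3(100.2) = 300.6
  Q: 1750 (inert)

889 kmol/h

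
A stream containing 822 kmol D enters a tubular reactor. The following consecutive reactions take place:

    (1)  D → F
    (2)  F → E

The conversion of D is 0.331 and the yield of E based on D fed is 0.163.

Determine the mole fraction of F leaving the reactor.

Conversion of D: D consumed = 1ξ₁ = 0.331 × 822 → ξ₁ = 272.1 kmol.
Yield of E: 1ξ₂ / 822 = 0.163 → ξ₂ = 134 kmol.
Outlet amounts (n = n₀ + Σ ν·ξ):
  D: 822 − 1(272.1) = 549.9
  F: 0 + 1(272.1) − 1(134) = 138.1
  E: 0 + 1(134) = 134
Total out = 822 kmol; y_F = 138.1 / 822 = 0.168.

0.168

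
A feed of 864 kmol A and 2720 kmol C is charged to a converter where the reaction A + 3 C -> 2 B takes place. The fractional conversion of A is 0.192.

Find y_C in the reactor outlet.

0.683

A reacted = 0.192 × 864 = 165.9 kmol; ν_A = −1, so ξ = 165.9/1 = 165.9 kmol.
Outlet amounts (n = n₀ + ν ξ):
  A: 864 − 1(165.9) = 698.1
  C: 2720 − 3(165.9) = 2222
  B: 0 + 2(165.9) = 331.8
Total out = 3252 kmol; y_C = 2222 / 3252 = 0.6833.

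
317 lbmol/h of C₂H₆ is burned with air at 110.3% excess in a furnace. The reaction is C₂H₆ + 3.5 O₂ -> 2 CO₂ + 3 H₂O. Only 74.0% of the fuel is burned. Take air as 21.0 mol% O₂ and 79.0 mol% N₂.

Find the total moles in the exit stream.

Stoichiometric O₂ = 3.5 × 317 = 1110 lbmol/h; O₂ fed = 1110 × 2.103 = 2333 lbmol/h.
N₂ fed = 2333 × 79/21 = 8778 lbmol/h.
Fuel reacted = 0.74 × 317 → ξ = 234.6 lbmol/h.
Outlet (n = n₀ + ν ξ):
  C₂H₆: 317 − 1(234.6) = 82.42
  O₂: 2333 − 3.5(234.6) = 1512
  N₂: 8778 (inert)
  CO₂: 0 + 2(234.6) = 469.2
  H₂O: 0 + 3(234.6) = 703.7
Total out = 82.42 + 1512 + 8778 + 469.2 + 703.7 = 11550 lbmol/h.

11500 lbmol/h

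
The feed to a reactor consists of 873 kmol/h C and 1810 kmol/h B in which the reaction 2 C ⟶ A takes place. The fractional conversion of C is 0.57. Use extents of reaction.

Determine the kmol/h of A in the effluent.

249 kmol/h

C reacted = 0.57 × 873 = 497.6 kmol/h; ν_C = −2, so ξ = 497.6/2 = 248.8 kmol/h.
Outlet amounts (n = n₀ + ν ξ):
  C: 873 − 2(248.8) = 375.4
  A: 0 + 1(248.8) = 248.8
  B: 1810 (inert)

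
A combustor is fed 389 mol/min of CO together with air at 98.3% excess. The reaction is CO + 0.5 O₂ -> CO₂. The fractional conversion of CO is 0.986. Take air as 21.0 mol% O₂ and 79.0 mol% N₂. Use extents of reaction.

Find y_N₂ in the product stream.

Stoichiometric O₂ = 0.5 × 389 = 194.5 mol/min; O₂ fed = 194.5 × 1.983 = 385.7 mol/min.
N₂ fed = 385.7 × 79/21 = 1451 mol/min.
Fuel reacted = 0.986 × 389 → ξ = 383.6 mol/min.
Outlet (n = n₀ + ν ξ):
  CO: 389 − 1(383.6) = 5.446
  O₂: 385.7 − 0.5(383.6) = 193.9
  N₂: 1451 (inert)
  CO₂: 0 + 1(383.6) = 383.6
Total out = 2034 mol/min; y_N₂ = 1451 / 2034 = 0.7134.

0.713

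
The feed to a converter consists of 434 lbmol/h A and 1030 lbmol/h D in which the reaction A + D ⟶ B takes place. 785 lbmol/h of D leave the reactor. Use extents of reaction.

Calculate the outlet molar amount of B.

245 lbmol/h

For D: n = n₀ − 1ξ → 785 = 1030 − 1ξ, giving ξ = 245 lbmol/h.
Outlet amounts (n = n₀ + ν ξ):
  A: 434 − 1(245) = 189
  D: 1030 − 1(245) = 785
  B: 0 + 1(245) = 245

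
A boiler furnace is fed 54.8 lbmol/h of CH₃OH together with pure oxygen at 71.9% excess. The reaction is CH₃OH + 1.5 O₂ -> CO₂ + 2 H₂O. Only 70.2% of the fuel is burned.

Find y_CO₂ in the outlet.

Stoichiometric O₂ = 1.5 × 54.8 = 82.2 lbmol/h; O₂ fed = 82.2 × 1.719 = 141.3 lbmol/h.
Fuel reacted = 0.702 × 54.8 → ξ = 38.47 lbmol/h.
Outlet (n = n₀ + ν ξ):
  CH₃OH: 54.8 − 1(38.47) = 16.33
  O₂: 141.3 − 1.5(38.47) = 83.6
  CO₂: 0 + 1(38.47) = 38.47
  H₂O: 0 + 2(38.47) = 76.94
Total out = 215.3 lbmol/h; y_CO₂ = 38.47 / 215.3 = 0.1786.

0.179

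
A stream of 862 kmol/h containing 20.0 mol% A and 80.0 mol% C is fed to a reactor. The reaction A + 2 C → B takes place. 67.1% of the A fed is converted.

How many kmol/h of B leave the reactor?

116 kmol/h

A reacted = 0.671 × 172.4 = 115.7 kmol/h; ν_A = −1, so ξ = 115.7/1 = 115.7 kmol/h.
Outlet amounts (n = n₀ + ν ξ):
  A: 172.4 − 1(115.7) = 56.72
  C: 689.6 − 2(115.7) = 458.2
  B: 0 + 1(115.7) = 115.7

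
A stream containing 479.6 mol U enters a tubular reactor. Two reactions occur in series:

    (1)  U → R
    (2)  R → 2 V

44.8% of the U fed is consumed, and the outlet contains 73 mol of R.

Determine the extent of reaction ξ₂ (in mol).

ξ₂ = 142 mol

Conversion of U: U consumed = 1ξ₁ = 0.448 × 479.6 → ξ₁ = 214.9 mol.
R balance: n_R = 0 + 1ξ₁ − 1ξ₂ = 73 → ξ₂ = (1·214.9 − 73)/1 = 141.9 mol.
Outlet amounts (n = n₀ + Σ ν·ξ):
  U: 479.6 − 1(214.9) = 264.7
  R: 0 + 1(214.9) − 1(141.9) = 73
  V: 0 + 2(141.9) = 283.7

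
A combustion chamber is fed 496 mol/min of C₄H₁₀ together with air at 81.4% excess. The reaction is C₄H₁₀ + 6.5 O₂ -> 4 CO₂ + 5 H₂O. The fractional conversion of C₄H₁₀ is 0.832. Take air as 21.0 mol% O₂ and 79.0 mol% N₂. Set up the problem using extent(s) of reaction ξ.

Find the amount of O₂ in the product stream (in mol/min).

Stoichiometric O₂ = 6.5 × 496 = 3224 mol/min; O₂ fed = 3224 × 1.814 = 5848 mol/min.
N₂ fed = 5848 × 79/21 = 22000 mol/min.
Fuel reacted = 0.832 × 496 → ξ = 412.7 mol/min.
Outlet (n = n₀ + ν ξ):
  C₄H₁₀: 496 − 1(412.7) = 83.33
  O₂: 5848 − 6.5(412.7) = 3166
  N₂: 22000 (inert)
  CO₂: 0 + 4(412.7) = 1651
  H₂O: 0 + 5(412.7) = 2063

3170 mol/min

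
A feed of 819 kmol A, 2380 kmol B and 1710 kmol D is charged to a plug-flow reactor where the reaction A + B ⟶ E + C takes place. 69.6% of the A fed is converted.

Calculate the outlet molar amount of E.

570 kmol

A reacted = 0.696 × 819 = 570 kmol; ν_A = −1, so ξ = 570/1 = 570 kmol.
Outlet amounts (n = n₀ + ν ξ):
  A: 819 − 1(570) = 249
  B: 2380 − 1(570) = 1810
  E: 0 + 1(570) = 570
  C: 0 + 1(570) = 570
  D: 1710 (inert)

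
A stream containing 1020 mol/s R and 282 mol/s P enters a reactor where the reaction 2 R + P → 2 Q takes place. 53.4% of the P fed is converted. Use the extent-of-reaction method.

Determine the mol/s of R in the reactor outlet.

P reacted = 0.534 × 282 = 150.6 mol/s; ν_P = −1, so ξ = 150.6/1 = 150.6 mol/s.
Outlet amounts (n = n₀ + ν ξ):
  R: 1020 − 2(150.6) = 718.8
  P: 282 − 1(150.6) = 131.4
  Q: 0 + 2(150.6) = 301.2

719 mol/s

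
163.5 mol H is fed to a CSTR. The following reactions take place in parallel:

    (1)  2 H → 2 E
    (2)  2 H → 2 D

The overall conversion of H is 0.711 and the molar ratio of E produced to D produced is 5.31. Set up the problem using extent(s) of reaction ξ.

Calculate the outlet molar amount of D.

Conversion of H: H consumed = 0.711 × 163.5 = 116.2 mol = 2ξ₁ + 2ξ₂.
Selectivity: 2ξ₁ / (2ξ₂) = 5.31 → ξ₁ = 5.31 ξ₂.
Substitute: (2·5.31 + 2) ξ₂ = 116.2 → ξ₂ = 9.211 mol, ξ₁ = 48.91 mol.
Outlet amounts (n = n₀ + Σ ν·ξ):
  H: 163.5 − 2(48.91) − 2(9.211) = 47.25
  E: 0 + 2(48.91) = 97.83
  D: 0 + 2(9.211) = 18.42

18.4 mol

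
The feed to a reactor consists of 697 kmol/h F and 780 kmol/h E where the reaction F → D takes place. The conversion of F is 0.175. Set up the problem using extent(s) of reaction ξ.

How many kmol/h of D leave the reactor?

F reacted = 0.175 × 697 = 122 kmol/h; ν_F = −1, so ξ = 122/1 = 122 kmol/h.
Outlet amounts (n = n₀ + ν ξ):
  F: 697 − 1(122) = 575
  D: 0 + 1(122) = 122
  E: 780 (inert)

122 kmol/h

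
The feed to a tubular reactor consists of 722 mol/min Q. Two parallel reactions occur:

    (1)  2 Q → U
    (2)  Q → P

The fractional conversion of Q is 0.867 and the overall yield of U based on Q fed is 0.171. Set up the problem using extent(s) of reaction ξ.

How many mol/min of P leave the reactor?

Yield of U: 1ξ₁ / 722 = 0.171 → ξ₁ = 123.5 mol/min.
Conversion of Q: 2ξ₁ + 1ξ₂ = 0.867 × 722 = 626 → ξ₂ = 379.1 mol/min.
Outlet amounts (n = n₀ + Σ ν·ξ):
  Q: 722 − 2(123.5) − 1(379.1) = 96.03
  U: 0 + 1(123.5) = 123.5
  P: 0 + 1(379.1) = 379.1

379 mol/min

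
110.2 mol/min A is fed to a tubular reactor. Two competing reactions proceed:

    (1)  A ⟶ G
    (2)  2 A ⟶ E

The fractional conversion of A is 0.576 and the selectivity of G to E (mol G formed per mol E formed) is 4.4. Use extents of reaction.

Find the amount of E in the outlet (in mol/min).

9.92 mol/min

Conversion of A: A consumed = 0.576 × 110.2 = 63.48 mol/min = 1ξ₁ + 2ξ₂.
Selectivity: 1ξ₁ / (1ξ₂) = 4.4 → ξ₁ = 4.4 ξ₂.
Substitute: (1·4.4 + 2) ξ₂ = 63.48 → ξ₂ = 9.918 mol/min, ξ₁ = 43.64 mol/min.
Outlet amounts (n = n₀ + Σ ν·ξ):
  A: 110.2 − 1(43.64) − 2(9.918) = 46.72
  G: 0 + 1(43.64) = 43.64
  E: 0 + 1(9.918) = 9.918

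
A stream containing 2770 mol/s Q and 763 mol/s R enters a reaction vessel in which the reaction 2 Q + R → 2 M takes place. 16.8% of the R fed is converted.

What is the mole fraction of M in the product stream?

R reacted = 0.168 × 763 = 128.2 mol/s; ν_R = −1, so ξ = 128.2/1 = 128.2 mol/s.
Outlet amounts (n = n₀ + ν ξ):
  Q: 2770 − 2(128.2) = 2514
  R: 763 − 1(128.2) = 634.8
  M: 0 + 2(128.2) = 256.4
Total out = 3405 mol/s; y_M = 256.4 / 3405 = 0.0753.

0.0753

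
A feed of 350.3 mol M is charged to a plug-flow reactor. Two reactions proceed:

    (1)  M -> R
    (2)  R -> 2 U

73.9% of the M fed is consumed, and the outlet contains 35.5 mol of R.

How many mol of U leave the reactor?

447 mol

Conversion of M: M consumed = 1ξ₁ = 0.739 × 350.3 → ξ₁ = 258.9 mol.
R balance: n_R = 0 + 1ξ₁ − 1ξ₂ = 35.5 → ξ₂ = (1·258.9 − 35.5)/1 = 223.4 mol.
Outlet amounts (n = n₀ + Σ ν·ξ):
  M: 350.3 − 1(258.9) = 91.43
  R: 0 + 1(258.9) − 1(223.4) = 35.5
  U: 0 + 2(223.4) = 446.7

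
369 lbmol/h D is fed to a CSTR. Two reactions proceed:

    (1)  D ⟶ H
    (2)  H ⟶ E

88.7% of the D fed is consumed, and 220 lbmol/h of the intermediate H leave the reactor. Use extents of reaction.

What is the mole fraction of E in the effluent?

0.291

Conversion of D: D consumed = 1ξ₁ = 0.887 × 369 → ξ₁ = 327.3 lbmol/h.
H balance: n_H = 0 + 1ξ₁ − 1ξ₂ = 220 → ξ₂ = (1·327.3 − 220)/1 = 107.3 lbmol/h.
Outlet amounts (n = n₀ + Σ ν·ξ):
  D: 369 − 1(327.3) = 41.7
  H: 0 + 1(327.3) − 1(107.3) = 220
  E: 0 + 1(107.3) = 107.3
Total out = 369 lbmol/h; y_E = 107.3 / 369 = 0.2908.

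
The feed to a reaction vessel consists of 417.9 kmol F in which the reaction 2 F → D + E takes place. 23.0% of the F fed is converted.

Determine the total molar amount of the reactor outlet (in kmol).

F reacted = 0.23 × 417.9 = 96.12 kmol; ν_F = −2, so ξ = 96.12/2 = 48.06 kmol.
Outlet amounts (n = n₀ + ν ξ):
  F: 417.9 − 2(48.06) = 321.8
  D: 0 + 1(48.06) = 48.06
  E: 0 + 1(48.06) = 48.06
Total out = 321.8 + 48.06 + 48.06 = 417.9 kmol.

418 kmol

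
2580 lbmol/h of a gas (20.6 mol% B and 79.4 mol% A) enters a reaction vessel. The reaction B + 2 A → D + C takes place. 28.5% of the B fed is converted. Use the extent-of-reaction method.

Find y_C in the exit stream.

B reacted = 0.285 × 531.5 = 151.5 lbmol/h; ν_B = −1, so ξ = 151.5/1 = 151.5 lbmol/h.
Outlet amounts (n = n₀ + ν ξ):
  B: 531.5 − 1(151.5) = 380
  A: 2049 − 2(151.5) = 1746
  D: 0 + 1(151.5) = 151.5
  C: 0 + 1(151.5) = 151.5
Total out = 2429 lbmol/h; y_C = 151.5 / 2429 = 0.06237.

0.0624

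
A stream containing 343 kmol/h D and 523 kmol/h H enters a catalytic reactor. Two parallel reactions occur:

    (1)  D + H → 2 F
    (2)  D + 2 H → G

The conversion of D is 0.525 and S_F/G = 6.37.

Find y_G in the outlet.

Conversion of D: D consumed = 0.525 × 343 = 180.1 kmol/h = 1ξ₁ + 1ξ₂.
Selectivity: 2ξ₁ / (1ξ₂) = 6.37 → ξ₁ = 3.185 ξ₂.
Substitute: (1·3.185 + 1) ξ₂ = 180.1 → ξ₂ = 43.03 kmol/h, ξ₁ = 137 kmol/h.
Outlet amounts (n = n₀ + Σ ν·ξ):
  D: 343 − 1(137) − 1(43.03) = 162.9
  H: 523 − 1(137) − 2(43.03) = 299.9
  F: 0 + 2(137) = 274.1
  G: 0 + 1(43.03) = 43.03
Total out = 779.9 kmol/h; y_G = 43.03 / 779.9 = 0.05517.

0.0552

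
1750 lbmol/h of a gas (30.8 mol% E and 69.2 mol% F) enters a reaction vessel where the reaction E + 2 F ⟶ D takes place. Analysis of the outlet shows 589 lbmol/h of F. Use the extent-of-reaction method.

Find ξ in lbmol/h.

For F: n = n₀ − 2ξ → 589 = 1211 − 2ξ, giving ξ = 311 lbmol/h.
Outlet amounts (n = n₀ + ν ξ):
  E: 539 − 1(311) = 228
  F: 1211 − 2(311) = 589
  D: 0 + 1(311) = 311

ξ = 311 lbmol/h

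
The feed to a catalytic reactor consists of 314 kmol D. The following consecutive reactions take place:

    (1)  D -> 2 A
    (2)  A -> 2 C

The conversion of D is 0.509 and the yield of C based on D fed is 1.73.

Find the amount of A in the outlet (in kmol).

48 kmol

Conversion of D: D consumed = 1ξ₁ = 0.509 × 314 → ξ₁ = 159.8 kmol.
Yield of C: 2ξ₂ / 314 = 1.73 → ξ₂ = 271.6 kmol.
Outlet amounts (n = n₀ + Σ ν·ξ):
  D: 314 − 1(159.8) = 154.2
  A: 0 + 2(159.8) − 1(271.6) = 48.04
  C: 0 + 2(271.6) = 543.2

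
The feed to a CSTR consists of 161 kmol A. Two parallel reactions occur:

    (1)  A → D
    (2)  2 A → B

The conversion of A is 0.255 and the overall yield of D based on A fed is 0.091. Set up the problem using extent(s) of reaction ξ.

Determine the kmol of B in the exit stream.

13.2 kmol

Yield of D: 1ξ₁ / 161 = 0.091 → ξ₁ = 14.65 kmol.
Conversion of A: 1ξ₁ + 2ξ₂ = 0.255 × 161 = 41.05 → ξ₂ = 13.2 kmol.
Outlet amounts (n = n₀ + Σ ν·ξ):
  A: 161 − 1(14.65) − 2(13.2) = 119.9
  D: 0 + 1(14.65) = 14.65
  B: 0 + 1(13.2) = 13.2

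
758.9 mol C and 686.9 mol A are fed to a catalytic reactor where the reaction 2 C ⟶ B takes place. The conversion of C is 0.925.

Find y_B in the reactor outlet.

0.321

C reacted = 0.925 × 758.9 = 702 mol; ν_C = −2, so ξ = 702/2 = 351 mol.
Outlet amounts (n = n₀ + ν ξ):
  C: 758.9 − 2(351) = 56.92
  B: 0 + 1(351) = 351
  A: 686.9 (inert)
Total out = 1095 mol; y_B = 351 / 1095 = 0.3206.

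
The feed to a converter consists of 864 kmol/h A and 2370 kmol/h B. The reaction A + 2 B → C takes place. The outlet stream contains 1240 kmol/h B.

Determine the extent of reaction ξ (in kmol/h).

For B: n = n₀ − 2ξ → 1240 = 2370 − 2ξ, giving ξ = 565 kmol/h.
Outlet amounts (n = n₀ + ν ξ):
  A: 864 − 1(565) = 299
  B: 2370 − 2(565) = 1240
  C: 0 + 1(565) = 565

ξ = 565 kmol/h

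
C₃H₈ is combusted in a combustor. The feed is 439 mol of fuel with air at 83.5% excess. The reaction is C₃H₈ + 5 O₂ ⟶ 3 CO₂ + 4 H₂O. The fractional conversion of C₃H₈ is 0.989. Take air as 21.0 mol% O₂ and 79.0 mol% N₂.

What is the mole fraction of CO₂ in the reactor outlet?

Stoichiometric O₂ = 5 × 439 = 2195 mol; O₂ fed = 2195 × 1.835 = 4028 mol.
N₂ fed = 4028 × 79/21 = 15150 mol.
Fuel reacted = 0.989 × 439 → ξ = 434.2 mol.
Outlet (n = n₀ + ν ξ):
  C₃H₈: 439 − 1(434.2) = 4.829
  O₂: 4028 − 5(434.2) = 1857
  N₂: 15150 (inert)
  CO₂: 0 + 3(434.2) = 1303
  H₂O: 0 + 4(434.2) = 1737
Total out = 20050 mol; y_CO₂ = 1303 / 20050 = 0.06495.

0.065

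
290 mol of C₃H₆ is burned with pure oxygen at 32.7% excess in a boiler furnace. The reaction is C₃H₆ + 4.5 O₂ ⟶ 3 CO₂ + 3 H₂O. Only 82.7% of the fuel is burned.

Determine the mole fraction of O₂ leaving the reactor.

0.305

Stoichiometric O₂ = 4.5 × 290 = 1305 mol; O₂ fed = 1305 × 1.327 = 1732 mol.
Fuel reacted = 0.827 × 290 → ξ = 239.8 mol.
Outlet (n = n₀ + ν ξ):
  C₃H₆: 290 − 1(239.8) = 50.17
  O₂: 1732 − 4.5(239.8) = 652.5
  CO₂: 0 + 3(239.8) = 719.5
  H₂O: 0 + 3(239.8) = 719.5
Total out = 2142 mol; y_O₂ = 652.5 / 2142 = 0.3047.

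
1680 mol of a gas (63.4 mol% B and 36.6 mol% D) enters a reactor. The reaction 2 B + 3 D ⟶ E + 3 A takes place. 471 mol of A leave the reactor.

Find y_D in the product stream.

0.0945

For A: n = n₀ + 3ξ → 471 = 0 + 3ξ, giving ξ = 157 mol.
Outlet amounts (n = n₀ + ν ξ):
  B: 1065 − 2(157) = 751.1
  D: 614.9 − 3(157) = 143.9
  E: 0 + 1(157) = 157
  A: 0 + 3(157) = 471
Total out = 1523 mol; y_D = 143.9 / 1523 = 0.09447.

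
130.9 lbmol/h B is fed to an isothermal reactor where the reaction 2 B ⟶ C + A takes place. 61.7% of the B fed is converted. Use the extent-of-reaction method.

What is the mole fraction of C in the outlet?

0.308

B reacted = 0.617 × 130.9 = 80.77 lbmol/h; ν_B = −2, so ξ = 80.77/2 = 40.38 lbmol/h.
Outlet amounts (n = n₀ + ν ξ):
  B: 130.9 − 2(40.38) = 50.13
  C: 0 + 1(40.38) = 40.38
  A: 0 + 1(40.38) = 40.38
Total out = 130.9 lbmol/h; y_C = 40.38 / 130.9 = 0.3085.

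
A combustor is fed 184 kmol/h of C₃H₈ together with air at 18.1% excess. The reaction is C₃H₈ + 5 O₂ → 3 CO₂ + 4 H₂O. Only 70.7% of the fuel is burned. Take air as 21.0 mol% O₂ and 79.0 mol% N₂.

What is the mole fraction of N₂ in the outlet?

Stoichiometric O₂ = 5 × 184 = 920 kmol/h; O₂ fed = 920 × 1.181 = 1087 kmol/h.
N₂ fed = 1087 × 79/21 = 4087 kmol/h.
Fuel reacted = 0.707 × 184 → ξ = 130.1 kmol/h.
Outlet (n = n₀ + ν ξ):
  C₃H₈: 184 − 1(130.1) = 53.91
  O₂: 1087 − 5(130.1) = 436.1
  N₂: 4087 (inert)
  CO₂: 0 + 3(130.1) = 390.3
  H₂O: 0 + 4(130.1) = 520.4
Total out = 5488 kmol/h; y_N₂ = 4087 / 5488 = 0.7448.

0.745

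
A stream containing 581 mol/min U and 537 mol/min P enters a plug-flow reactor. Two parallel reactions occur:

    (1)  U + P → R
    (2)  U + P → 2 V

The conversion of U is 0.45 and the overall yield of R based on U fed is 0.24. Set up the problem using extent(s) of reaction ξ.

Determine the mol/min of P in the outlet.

Yield of R: 1ξ₁ / 581 = 0.24 → ξ₁ = 139.4 mol/min.
Conversion of U: 1ξ₁ + 1ξ₂ = 0.45 × 581 = 261.4 → ξ₂ = 122 mol/min.
Outlet amounts (n = n₀ + Σ ν·ξ):
  U: 581 − 1(139.4) − 1(122) = 319.6
  P: 537 − 1(139.4) − 1(122) = 275.6
  R: 0 + 1(139.4) = 139.4
  V: 0 + 2(122) = 244

276 mol/min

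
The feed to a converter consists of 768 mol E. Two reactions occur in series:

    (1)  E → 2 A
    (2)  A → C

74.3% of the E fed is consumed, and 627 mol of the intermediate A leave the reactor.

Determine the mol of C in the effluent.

Conversion of E: E consumed = 1ξ₁ = 0.743 × 768 → ξ₁ = 570.6 mol.
A balance: n_A = 0 + 2ξ₁ − 1ξ₂ = 627 → ξ₂ = (2·570.6 − 627)/1 = 514.2 mol.
Outlet amounts (n = n₀ + Σ ν·ξ):
  E: 768 − 1(570.6) = 197.4
  A: 0 + 2(570.6) − 1(514.2) = 627
  C: 0 + 1(514.2) = 514.2

514 mol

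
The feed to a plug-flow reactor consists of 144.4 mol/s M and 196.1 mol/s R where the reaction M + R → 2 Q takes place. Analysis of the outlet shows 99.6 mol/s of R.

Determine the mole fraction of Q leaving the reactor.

For R: n = n₀ − 1ξ → 99.6 = 196.1 − 1ξ, giving ξ = 96.5 mol/s.
Outlet amounts (n = n₀ + ν ξ):
  M: 144.4 − 1(96.5) = 47.9
  R: 196.1 − 1(96.5) = 99.6
  Q: 0 + 2(96.5) = 193
Total out = 340.5 mol/s; y_Q = 193 / 340.5 = 0.5668.

0.567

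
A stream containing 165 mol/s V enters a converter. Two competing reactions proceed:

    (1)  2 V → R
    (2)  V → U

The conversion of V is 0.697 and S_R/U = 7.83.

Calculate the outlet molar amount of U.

Conversion of V: V consumed = 0.697 × 165 = 115 mol/s = 2ξ₁ + 1ξ₂.
Selectivity: 1ξ₁ / (1ξ₂) = 7.83 → ξ₁ = 7.83 ξ₂.
Substitute: (2·7.83 + 1) ξ₂ = 115 → ξ₂ = 6.903 mol/s, ξ₁ = 54.05 mol/s.
Outlet amounts (n = n₀ + Σ ν·ξ):
  V: 165 − 2(54.05) − 1(6.903) = 50
  R: 0 + 1(54.05) = 54.05
  U: 0 + 1(6.903) = 6.903

6.9 mol/s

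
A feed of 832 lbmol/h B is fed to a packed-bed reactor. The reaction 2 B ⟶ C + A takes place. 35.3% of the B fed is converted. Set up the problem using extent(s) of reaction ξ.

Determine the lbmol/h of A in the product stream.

147 lbmol/h

B reacted = 0.353 × 832 = 293.7 lbmol/h; ν_B = −2, so ξ = 293.7/2 = 146.8 lbmol/h.
Outlet amounts (n = n₀ + ν ξ):
  B: 832 − 2(146.8) = 538.3
  C: 0 + 1(146.8) = 146.8
  A: 0 + 1(146.8) = 146.8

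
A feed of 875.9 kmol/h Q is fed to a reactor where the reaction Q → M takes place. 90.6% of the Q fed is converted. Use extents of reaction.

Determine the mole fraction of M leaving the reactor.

Q reacted = 0.906 × 875.9 = 793.6 kmol/h; ν_Q = −1, so ξ = 793.6/1 = 793.6 kmol/h.
Outlet amounts (n = n₀ + ν ξ):
  Q: 875.9 − 1(793.6) = 82.33
  M: 0 + 1(793.6) = 793.6
Total out = 875.9 kmol/h; y_M = 793.6 / 875.9 = 0.906.

0.906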